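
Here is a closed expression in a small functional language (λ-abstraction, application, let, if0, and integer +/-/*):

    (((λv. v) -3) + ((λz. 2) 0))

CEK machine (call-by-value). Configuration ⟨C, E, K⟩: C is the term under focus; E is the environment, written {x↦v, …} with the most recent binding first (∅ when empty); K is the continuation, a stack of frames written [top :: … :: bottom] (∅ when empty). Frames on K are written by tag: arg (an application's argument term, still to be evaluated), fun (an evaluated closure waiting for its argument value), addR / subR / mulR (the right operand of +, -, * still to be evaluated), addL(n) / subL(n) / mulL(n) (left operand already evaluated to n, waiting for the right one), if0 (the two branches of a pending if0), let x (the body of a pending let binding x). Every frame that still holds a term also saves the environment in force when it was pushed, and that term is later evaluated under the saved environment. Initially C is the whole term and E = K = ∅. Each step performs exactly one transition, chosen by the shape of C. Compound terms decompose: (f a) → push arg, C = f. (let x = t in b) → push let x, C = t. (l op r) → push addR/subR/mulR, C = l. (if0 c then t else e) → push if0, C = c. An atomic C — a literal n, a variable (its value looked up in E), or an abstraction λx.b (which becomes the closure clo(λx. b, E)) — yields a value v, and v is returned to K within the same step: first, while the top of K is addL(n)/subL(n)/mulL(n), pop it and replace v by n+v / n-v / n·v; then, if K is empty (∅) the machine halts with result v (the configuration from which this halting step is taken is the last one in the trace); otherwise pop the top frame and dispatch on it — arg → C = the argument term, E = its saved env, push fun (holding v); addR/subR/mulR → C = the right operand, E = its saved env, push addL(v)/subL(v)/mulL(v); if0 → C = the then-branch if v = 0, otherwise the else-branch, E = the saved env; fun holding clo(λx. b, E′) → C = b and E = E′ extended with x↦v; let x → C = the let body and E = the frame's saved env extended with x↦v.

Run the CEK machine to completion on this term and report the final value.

t=0: [C=(((λv. v) -3) + ((λz. 2) 0)) | E=∅ | K=∅]
t=1: [C=((λv. v) -3) | E=∅ | K=[addR]]
t=2: [C=(λv. v) | E=∅ | K=[arg :: addR]]
t=3: [C=-3 | E=∅ | K=[fun :: addR]]
t=4: [C=v | E={v↦-3} | K=[addR]]
t=5: [C=((λz. 2) 0) | E=∅ | K=[addL(-3)]]
t=6: [C=(λz. 2) | E=∅ | K=[arg :: addL(-3)]]
t=7: [C=0 | E=∅ | K=[fun :: addL(-3)]]
t=8: [C=2 | E={z↦0} | K=[addL(-3)]]
→ final value -1

Answer: -1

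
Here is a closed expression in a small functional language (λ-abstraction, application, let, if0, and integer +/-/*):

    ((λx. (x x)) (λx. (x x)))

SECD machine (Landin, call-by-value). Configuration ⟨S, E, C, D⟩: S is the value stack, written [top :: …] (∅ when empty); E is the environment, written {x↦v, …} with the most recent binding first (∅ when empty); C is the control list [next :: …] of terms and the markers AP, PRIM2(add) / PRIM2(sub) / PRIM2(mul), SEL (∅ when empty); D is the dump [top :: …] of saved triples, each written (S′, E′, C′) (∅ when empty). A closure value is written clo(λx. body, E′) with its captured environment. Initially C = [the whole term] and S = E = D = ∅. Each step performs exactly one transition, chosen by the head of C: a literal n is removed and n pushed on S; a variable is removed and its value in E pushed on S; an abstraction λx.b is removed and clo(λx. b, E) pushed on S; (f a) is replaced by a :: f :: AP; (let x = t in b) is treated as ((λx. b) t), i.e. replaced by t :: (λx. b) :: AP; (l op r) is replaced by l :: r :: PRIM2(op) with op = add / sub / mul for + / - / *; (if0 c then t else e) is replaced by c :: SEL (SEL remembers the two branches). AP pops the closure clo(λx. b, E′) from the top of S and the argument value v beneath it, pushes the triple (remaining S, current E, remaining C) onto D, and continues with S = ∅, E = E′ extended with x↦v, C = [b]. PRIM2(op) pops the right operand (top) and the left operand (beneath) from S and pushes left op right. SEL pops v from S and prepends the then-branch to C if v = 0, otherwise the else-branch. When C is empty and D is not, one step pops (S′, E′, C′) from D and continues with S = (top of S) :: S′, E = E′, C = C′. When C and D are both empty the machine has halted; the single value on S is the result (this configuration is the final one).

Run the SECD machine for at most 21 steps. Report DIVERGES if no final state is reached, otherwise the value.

0. [S=∅ | E=∅ | C=[((λx. (x x)) (λx. (x x)))] | D=∅]
1. [S=∅ | E=∅ | C=[(λx. (x x)) :: (λx. (x x)) :: AP] | D=∅]
2. [S=[clo(λx. (x x), ∅)] | E=∅ | C=[(λx. (x x)) :: AP] | D=∅]
3. [S=[clo(λx. (x x), ∅) :: clo(λx. (x x), ∅)] | E=∅ | C=[AP] | D=∅]
4. [S=∅ | E={x↦clo(λx. (x x), ∅)} | C=[(x x)] | D=[(∅, ∅, ∅)]]
5. [S=∅ | E={x↦clo(λx. (x x), ∅)} | C=[x :: x :: AP] | D=[(∅, ∅, ∅)]]
6. [S=[clo(λx. (x x), ∅)] | E={x↦clo(λx. (x x), ∅)} | C=[x :: AP] | D=[(∅, ∅, ∅)]]
7. [S=[clo(λx. (x x), ∅) :: clo(λx. (x x), ∅)] | E={x↦clo(λx. (x x), ∅)} | C=[AP] | D=[(∅, ∅, ∅)]]
8. [S=∅ | E={x↦clo(λx. (x x), ∅)} | C=[(x x)] | D=[(∅, {x↦clo(λx. (x x), ∅)}, ∅) :: (∅, ∅, ∅)]]
9. [S=∅ | E={x↦clo(λx. (x x), ∅)} | C=[x :: x :: AP] | D=[(∅, {x↦clo(λx. (x x), ∅)}, ∅) :: (∅, ∅, ∅)]]
10. [S=[clo(λx. (x x), ∅)] | E={x↦clo(λx. (x x), ∅)} | C=[x :: AP] | D=[(∅, {x↦clo(λx. (x x), ∅)}, ∅) :: (∅, ∅, ∅)]]
11. [S=[clo(λx. (x x), ∅) :: clo(λx. (x x), ∅)] | E={x↦clo(λx. (x x), ∅)} | C=[AP] | D=[(∅, {x↦clo(λx. (x x), ∅)}, ∅) :: (∅, ∅, ∅)]]
12. [S=∅ | E={x↦clo(λx. (x x), ∅)} | C=[(x x)] | D=[(∅, {x↦clo(λx. (x x), ∅)}, ∅) :: (∅, {x↦clo(λx. (x x), ∅)}, ∅) :: (∅, ∅, ∅)]]
13. [S=∅ | E={x↦clo(λx. (x x), ∅)} | C=[x :: x :: AP] | D=[(∅, {x↦clo(λx. (x x), ∅)}, ∅) :: (∅, {x↦clo(λx. (x x), ∅)}, ∅) :: (∅, ∅, ∅)]]
14. [S=[clo(λx. (x x), ∅)] | E={x↦clo(λx. (x x), ∅)} | C=[x :: AP] | D=[(∅, {x↦clo(λx. (x x), ∅)}, ∅) :: (∅, {x↦clo(λx. (x x), ∅)}, ∅) :: (∅, ∅, ∅)]]
15. [S=[clo(λx. (x x), ∅) :: clo(λx. (x x), ∅)] | E={x↦clo(λx. (x x), ∅)} | C=[AP] | D=[(∅, {x↦clo(λx. (x x), ∅)}, ∅) :: (∅, {x↦clo(λx. (x x), ∅)}, ∅) :: (∅, ∅, ∅)]]
16. [S=∅ | E={x↦clo(λx. (x x), ∅)} | C=[(x x)] | D=[(∅, {x↦clo(λx. (x x), ∅)}, ∅) :: (∅, {x↦clo(λx. (x x), ∅)}, ∅) :: (∅, {x↦clo(λx. (x x), ∅)}, ∅) :: (∅, ∅, ∅)]]
17. [S=∅ | E={x↦clo(λx. (x x), ∅)} | C=[x :: x :: AP] | D=[(∅, {x↦clo(λx. (x x), ∅)}, ∅) :: (∅, {x↦clo(λx. (x x), ∅)}, ∅) :: (∅, {x↦clo(λx. (x x), ∅)}, ∅) :: (∅, ∅, ∅)]]
18. [S=[clo(λx. (x x), ∅)] | E={x↦clo(λx. (x x), ∅)} | C=[x :: AP] | D=[(∅, {x↦clo(λx. (x x), ∅)}, ∅) :: (∅, {x↦clo(λx. (x x), ∅)}, ∅) :: (∅, {x↦clo(λx. (x x), ∅)}, ∅) :: (∅, ∅, ∅)]]
19. [S=[clo(λx. (x x), ∅) :: clo(λx. (x x), ∅)] | E={x↦clo(λx. (x x), ∅)} | C=[AP] | D=[(∅, {x↦clo(λx. (x x), ∅)}, ∅) :: (∅, {x↦clo(λx. (x x), ∅)}, ∅) :: (∅, {x↦clo(λx. (x x), ∅)}, ∅) :: (∅, ∅, ∅)]]
20. [S=∅ | E={x↦clo(λx. (x x), ∅)} | C=[(x x)] | D=[(∅, {x↦clo(λx. (x x), ∅)}, ∅) :: (∅, {x↦clo(λx. (x x), ∅)}, ∅) :: (∅, {x↦clo(λx. (x x), ∅)}, ∅) :: (∅, {x↦clo(λx. (x x), ∅)}, ∅) :: (∅, ∅, ∅)]]
21. [S=∅ | E={x↦clo(λx. (x x), ∅)} | C=[x :: x :: AP] | D=[(∅, {x↦clo(λx. (x x), ∅)}, ∅) :: (∅, {x↦clo(λx. (x x), ∅)}, ∅) :: (∅, {x↦clo(λx. (x x), ∅)}, ∅) :: (∅, {x↦clo(λx. (x x), ∅)}, ∅) :: (∅, ∅, ∅)]]
→ 21 transitions taken and the configuration is still not final: no result within 21 steps

Answer: DIVERGES (no final state within 21 steps)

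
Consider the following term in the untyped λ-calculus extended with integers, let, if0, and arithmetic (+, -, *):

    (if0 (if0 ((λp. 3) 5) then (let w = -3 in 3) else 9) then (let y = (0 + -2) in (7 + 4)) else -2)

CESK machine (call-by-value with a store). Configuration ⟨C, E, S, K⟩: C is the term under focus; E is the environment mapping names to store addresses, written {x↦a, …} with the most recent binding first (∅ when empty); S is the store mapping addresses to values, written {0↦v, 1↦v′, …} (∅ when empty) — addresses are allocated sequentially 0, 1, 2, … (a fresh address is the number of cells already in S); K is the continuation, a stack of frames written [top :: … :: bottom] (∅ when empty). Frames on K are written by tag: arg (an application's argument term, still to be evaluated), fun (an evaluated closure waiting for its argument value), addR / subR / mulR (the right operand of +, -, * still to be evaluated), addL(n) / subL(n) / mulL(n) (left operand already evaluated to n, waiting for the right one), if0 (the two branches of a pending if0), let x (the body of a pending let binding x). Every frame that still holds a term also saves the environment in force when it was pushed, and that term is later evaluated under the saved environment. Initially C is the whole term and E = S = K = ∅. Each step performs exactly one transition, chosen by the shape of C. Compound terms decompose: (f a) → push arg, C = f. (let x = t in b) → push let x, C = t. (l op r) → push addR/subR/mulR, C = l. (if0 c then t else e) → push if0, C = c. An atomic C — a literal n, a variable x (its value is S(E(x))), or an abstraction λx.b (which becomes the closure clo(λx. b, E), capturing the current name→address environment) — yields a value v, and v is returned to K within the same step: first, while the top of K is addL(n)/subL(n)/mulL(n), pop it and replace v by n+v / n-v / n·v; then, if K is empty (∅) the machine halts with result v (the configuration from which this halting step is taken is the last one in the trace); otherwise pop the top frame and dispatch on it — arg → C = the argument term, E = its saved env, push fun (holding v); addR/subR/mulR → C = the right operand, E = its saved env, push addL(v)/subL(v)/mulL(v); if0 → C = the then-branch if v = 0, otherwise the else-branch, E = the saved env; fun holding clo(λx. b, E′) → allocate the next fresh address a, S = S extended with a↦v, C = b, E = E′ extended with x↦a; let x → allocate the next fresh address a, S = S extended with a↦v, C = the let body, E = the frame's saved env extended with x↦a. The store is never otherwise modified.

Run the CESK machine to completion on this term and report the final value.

[0] <C=(if0 (if0 ((λp. 3) 5) then (let w = -3 in 3) else 9) then (let y = (0 + -2) in (7 + 4)) else -2), E=∅, S=∅, K=∅>
[1] <C=(if0 ((λp. 3) 5) then (let w = -3 in 3) else 9), E=∅, S=∅, K=[if0]>
[2] <C=((λp. 3) 5), E=∅, S=∅, K=[if0 :: if0]>
[3] <C=(λp. 3), E=∅, S=∅, K=[arg :: if0 :: if0]>
[4] <C=5, E=∅, S=∅, K=[fun :: if0 :: if0]>
[5] <C=3, E={p↦0}, S={0↦5}, K=[if0 :: if0]>
[6] <C=9, E=∅, S={0↦5}, K=[if0]>
[7] <C=-2, E=∅, S={0↦5}, K=∅>
→ final value -2

Answer: -2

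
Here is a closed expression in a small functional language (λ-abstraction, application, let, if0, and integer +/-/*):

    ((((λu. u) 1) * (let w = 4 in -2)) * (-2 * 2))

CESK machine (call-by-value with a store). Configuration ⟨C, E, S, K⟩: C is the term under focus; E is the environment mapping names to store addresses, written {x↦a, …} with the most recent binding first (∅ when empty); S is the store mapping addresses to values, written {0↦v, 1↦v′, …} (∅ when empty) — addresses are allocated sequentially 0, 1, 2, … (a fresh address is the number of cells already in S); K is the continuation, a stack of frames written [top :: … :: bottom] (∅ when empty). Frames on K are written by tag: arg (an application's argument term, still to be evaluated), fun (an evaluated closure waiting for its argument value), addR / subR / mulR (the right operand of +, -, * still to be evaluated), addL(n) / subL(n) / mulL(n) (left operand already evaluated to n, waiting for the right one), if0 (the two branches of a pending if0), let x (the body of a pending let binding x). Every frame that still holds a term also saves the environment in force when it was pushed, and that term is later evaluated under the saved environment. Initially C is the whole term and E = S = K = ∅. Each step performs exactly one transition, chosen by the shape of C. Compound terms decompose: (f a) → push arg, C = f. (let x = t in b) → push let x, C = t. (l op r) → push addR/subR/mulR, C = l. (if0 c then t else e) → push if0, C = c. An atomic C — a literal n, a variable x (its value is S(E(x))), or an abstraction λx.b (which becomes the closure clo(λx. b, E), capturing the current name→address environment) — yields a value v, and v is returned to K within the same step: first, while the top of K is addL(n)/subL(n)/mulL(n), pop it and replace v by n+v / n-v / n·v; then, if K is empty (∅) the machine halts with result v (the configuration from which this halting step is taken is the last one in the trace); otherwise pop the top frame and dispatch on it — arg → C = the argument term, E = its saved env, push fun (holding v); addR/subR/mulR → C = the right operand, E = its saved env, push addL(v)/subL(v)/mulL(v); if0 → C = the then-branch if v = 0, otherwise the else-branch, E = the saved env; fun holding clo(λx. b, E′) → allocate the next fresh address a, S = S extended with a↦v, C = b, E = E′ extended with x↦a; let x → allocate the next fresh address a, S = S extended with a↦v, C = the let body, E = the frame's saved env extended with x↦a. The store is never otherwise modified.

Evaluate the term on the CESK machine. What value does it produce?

t=0: <C=((((λu. u) 1) * (let w = 4 in -2)) * (-2 * 2)), E=∅, S=∅, K=∅>
t=1: <C=(((λu. u) 1) * (let w = 4 in -2)), E=∅, S=∅, K=[mulR]>
t=2: <C=((λu. u) 1), E=∅, S=∅, K=[mulR :: mulR]>
t=3: <C=(λu. u), E=∅, S=∅, K=[arg :: mulR :: mulR]>
t=4: <C=1, E=∅, S=∅, K=[fun :: mulR :: mulR]>
t=5: <C=u, E={u↦0}, S={0↦1}, K=[mulR :: mulR]>
t=6: <C=(let w = 4 in -2), E=∅, S={0↦1}, K=[mulL(1) :: mulR]>
t=7: <C=4, E=∅, S={0↦1}, K=[let w :: mulL(1) :: mulR]>
t=8: <C=-2, E={w↦1}, S={0↦1, 1↦4}, K=[mulL(1) :: mulR]>
t=9: <C=(-2 * 2), E=∅, S={0↦1, 1↦4}, K=[mulL(-2)]>
t=10: <C=-2, E=∅, S={0↦1, 1↦4}, K=[mulR :: mulL(-2)]>
t=11: <C=2, E=∅, S={0↦1, 1↦4}, K=[mulL(-2) :: mulL(-2)]>
→ final value 8

Answer: 8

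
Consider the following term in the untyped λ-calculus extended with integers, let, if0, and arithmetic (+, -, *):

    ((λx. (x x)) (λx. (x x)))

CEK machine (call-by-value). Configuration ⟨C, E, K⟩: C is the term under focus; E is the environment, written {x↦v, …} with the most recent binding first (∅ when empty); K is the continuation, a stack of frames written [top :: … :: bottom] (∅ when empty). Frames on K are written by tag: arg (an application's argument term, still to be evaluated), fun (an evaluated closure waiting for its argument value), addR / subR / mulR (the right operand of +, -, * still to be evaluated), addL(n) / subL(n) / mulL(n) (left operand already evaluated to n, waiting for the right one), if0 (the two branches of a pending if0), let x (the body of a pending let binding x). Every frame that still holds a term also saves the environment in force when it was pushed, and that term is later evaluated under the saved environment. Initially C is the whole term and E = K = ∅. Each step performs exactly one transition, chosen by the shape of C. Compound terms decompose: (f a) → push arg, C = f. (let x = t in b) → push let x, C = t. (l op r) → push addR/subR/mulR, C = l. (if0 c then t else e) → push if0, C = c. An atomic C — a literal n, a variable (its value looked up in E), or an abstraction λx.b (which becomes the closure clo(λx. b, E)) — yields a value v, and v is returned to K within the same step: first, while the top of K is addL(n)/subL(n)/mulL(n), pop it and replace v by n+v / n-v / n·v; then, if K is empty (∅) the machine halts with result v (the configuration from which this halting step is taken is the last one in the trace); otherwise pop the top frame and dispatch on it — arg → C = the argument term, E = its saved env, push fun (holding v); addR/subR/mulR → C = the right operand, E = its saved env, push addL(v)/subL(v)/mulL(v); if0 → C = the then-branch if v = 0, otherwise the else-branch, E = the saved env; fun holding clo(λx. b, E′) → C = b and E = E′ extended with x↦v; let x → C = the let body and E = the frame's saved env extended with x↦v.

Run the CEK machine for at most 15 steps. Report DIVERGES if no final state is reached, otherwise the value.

Answer: DIVERGES (no final state within 15 steps)

Execution trace:
step 0: <C=((λx. (x x)) (λx. (x x))), E=∅, K=∅>
step 1: <C=(λx. (x x)), E=∅, K=[arg]>
step 2: <C=(λx. (x x)), E=∅, K=[fun]>
step 3: <C=(x x), E={x↦clo(λx. (x x), ∅)}, K=∅>
step 4: <C=x, E={x↦clo(λx. (x x), ∅)}, K=[arg]>
step 5: <C=x, E={x↦clo(λx. (x x), ∅)}, K=[fun]>
… configuration repeats with period 3 (steps 3–5 recur indefinitely) …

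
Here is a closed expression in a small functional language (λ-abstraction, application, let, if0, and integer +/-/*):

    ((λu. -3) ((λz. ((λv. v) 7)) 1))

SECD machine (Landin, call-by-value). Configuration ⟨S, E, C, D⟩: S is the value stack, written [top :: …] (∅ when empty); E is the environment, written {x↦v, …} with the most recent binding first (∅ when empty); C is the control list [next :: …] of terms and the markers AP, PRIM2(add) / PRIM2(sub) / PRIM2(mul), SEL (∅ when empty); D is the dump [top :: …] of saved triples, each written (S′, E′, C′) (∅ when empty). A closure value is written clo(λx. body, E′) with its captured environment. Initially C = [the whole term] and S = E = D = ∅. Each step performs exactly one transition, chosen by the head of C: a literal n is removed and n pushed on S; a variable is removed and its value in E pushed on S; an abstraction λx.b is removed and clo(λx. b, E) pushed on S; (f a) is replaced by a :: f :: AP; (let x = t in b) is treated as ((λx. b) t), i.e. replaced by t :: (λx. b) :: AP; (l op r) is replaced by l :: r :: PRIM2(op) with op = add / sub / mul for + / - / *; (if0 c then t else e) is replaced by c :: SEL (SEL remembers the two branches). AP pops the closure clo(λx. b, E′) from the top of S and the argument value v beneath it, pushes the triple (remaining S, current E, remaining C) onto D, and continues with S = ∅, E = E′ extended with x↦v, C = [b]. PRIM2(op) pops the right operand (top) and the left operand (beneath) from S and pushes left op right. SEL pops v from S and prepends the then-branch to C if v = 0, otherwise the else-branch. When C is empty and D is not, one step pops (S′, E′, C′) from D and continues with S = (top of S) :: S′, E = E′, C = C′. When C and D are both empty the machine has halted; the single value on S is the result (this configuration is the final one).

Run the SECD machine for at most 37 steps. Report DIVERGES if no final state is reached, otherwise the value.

Answer: -3

Execution trace:
step 0: <S=∅, E=∅, C=[((λu. -3) ((λz. ((λv. v) 7)) 1))], D=∅>
step 1: <S=∅, E=∅, C=[((λz. ((λv. v) 7)) 1) :: (λu. -3) :: AP], D=∅>
step 2: <S=∅, E=∅, C=[1 :: (λz. ((λv. v) 7)) :: AP :: (λu. -3) :: AP], D=∅>
step 3: <S=[1], E=∅, C=[(λz. ((λv. v) 7)) :: AP :: (λu. -3) :: AP], D=∅>
step 4: <S=[clo(λz. ((λv. v) 7), ∅) :: 1], E=∅, C=[AP :: (λu. -3) :: AP], D=∅>
step 5: <S=∅, E={z↦1}, C=[((λv. v) 7)], D=[(∅, ∅, [(λu. -3) :: AP])]>
step 6: <S=∅, E={z↦1}, C=[7 :: (λv. v) :: AP], D=[(∅, ∅, [(λu. -3) :: AP])]>
step 7: <S=[7], E={z↦1}, C=[(λv. v) :: AP], D=[(∅, ∅, [(λu. -3) :: AP])]>
step 8: <S=[clo(λv. v, {z↦1}) :: 7], E={z↦1}, C=[AP], D=[(∅, ∅, [(λu. -3) :: AP])]>
step 9: <S=∅, E={v↦7, z↦1}, C=[v], D=[(∅, {z↦1}, ∅) :: (∅, ∅, [(λu. -3) :: AP])]>
step 10: <S=[7], E={v↦7, z↦1}, C=∅, D=[(∅, {z↦1}, ∅) :: (∅, ∅, [(λu. -3) :: AP])]>
step 11: <S=[7], E={z↦1}, C=∅, D=[(∅, ∅, [(λu. -3) :: AP])]>
step 12: <S=[7], E=∅, C=[(λu. -3) :: AP], D=∅>
step 13: <S=[clo(λu. -3, ∅) :: 7], E=∅, C=[AP], D=∅>
step 14: <S=∅, E={u↦7}, C=[-3], D=[(∅, ∅, ∅)]>
step 15: <S=[-3], E={u↦7}, C=∅, D=[(∅, ∅, ∅)]>
step 16: <S=[-3], E=∅, C=∅, D=∅>
→ final value -3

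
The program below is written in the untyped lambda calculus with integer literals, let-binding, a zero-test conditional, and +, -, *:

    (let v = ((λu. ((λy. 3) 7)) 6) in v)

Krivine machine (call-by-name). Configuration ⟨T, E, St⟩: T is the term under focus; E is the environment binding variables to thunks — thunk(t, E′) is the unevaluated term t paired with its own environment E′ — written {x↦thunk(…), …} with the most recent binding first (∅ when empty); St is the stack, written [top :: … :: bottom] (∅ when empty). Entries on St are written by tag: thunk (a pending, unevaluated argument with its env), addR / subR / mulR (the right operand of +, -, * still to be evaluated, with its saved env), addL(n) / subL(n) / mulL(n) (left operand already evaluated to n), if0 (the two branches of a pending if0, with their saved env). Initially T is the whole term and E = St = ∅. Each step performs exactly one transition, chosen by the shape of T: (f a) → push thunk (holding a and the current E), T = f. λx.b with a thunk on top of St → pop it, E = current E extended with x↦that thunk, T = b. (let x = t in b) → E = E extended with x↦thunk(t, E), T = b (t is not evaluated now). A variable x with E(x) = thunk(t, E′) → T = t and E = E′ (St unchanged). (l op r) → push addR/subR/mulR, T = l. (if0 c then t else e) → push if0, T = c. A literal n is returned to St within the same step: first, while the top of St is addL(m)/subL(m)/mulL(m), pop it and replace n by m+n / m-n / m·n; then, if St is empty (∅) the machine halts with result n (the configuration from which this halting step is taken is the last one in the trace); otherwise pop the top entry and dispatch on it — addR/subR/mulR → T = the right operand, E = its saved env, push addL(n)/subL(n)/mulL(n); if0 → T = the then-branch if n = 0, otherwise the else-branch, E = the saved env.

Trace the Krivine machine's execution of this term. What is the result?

Answer: 3

Derivation:
step 0: [T=(let v = ((λu. ((λy. 3) 7)) 6) in v) | E=∅ | St=∅]
step 1: [T=v | E={v↦thunk(((λu. ((λy. 3) 7)) 6), ∅)} | St=∅]
step 2: [T=((λu. ((λy. 3) 7)) 6) | E=∅ | St=∅]
step 3: [T=(λu. ((λy. 3) 7)) | E=∅ | St=[thunk]]
step 4: [T=((λy. 3) 7) | E={u↦thunk(6, ∅)} | St=∅]
step 5: [T=(λy. 3) | E={u↦thunk(6, ∅)} | St=[thunk]]
step 6: [T=3 | E={y↦thunk(7, {u↦thunk(6, ∅)}), u↦thunk(6, ∅)} | St=∅]
→ final value 3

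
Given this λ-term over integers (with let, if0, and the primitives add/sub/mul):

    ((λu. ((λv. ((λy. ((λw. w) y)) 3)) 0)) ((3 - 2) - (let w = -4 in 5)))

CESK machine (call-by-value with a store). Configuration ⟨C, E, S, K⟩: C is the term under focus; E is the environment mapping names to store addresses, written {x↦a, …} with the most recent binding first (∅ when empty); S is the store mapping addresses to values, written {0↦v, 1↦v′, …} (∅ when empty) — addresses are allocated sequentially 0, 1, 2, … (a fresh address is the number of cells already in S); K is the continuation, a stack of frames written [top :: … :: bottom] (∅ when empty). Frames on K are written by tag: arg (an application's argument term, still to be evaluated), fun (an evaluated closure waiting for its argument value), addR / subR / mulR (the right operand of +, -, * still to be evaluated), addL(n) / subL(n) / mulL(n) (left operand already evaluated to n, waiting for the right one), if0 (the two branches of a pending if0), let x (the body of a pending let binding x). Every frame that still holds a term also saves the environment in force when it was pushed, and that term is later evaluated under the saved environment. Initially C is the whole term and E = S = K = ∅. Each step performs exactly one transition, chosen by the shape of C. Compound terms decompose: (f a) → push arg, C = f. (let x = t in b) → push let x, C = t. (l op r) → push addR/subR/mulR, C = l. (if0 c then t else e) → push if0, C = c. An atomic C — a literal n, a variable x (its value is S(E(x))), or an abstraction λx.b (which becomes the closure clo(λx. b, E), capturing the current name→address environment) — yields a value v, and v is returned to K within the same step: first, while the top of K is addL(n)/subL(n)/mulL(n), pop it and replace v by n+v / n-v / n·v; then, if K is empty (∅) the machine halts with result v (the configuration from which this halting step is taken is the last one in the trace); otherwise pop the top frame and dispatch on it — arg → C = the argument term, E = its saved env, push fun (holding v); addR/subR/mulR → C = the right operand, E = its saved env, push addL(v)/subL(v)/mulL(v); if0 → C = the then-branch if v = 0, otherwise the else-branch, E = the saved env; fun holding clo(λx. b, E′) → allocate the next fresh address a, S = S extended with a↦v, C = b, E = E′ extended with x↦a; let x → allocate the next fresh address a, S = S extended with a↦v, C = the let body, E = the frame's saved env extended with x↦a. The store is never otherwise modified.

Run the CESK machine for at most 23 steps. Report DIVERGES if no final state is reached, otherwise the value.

Answer: 3

Execution trace:
step 0: [C=((λu. ((λv. ((λy. ((λw. w) y)) 3)) 0)) ((3 - 2) - (let w = -4 in 5))) | E=∅ | S=∅ | K=∅]
step 1: [C=(λu. ((λv. ((λy. ((λw. w) y)) 3)) 0)) | E=∅ | S=∅ | K=[arg]]
step 2: [C=((3 - 2) - (let w = -4 in 5)) | E=∅ | S=∅ | K=[fun]]
step 3: [C=(3 - 2) | E=∅ | S=∅ | K=[subR :: fun]]
step 4: [C=3 | E=∅ | S=∅ | K=[subR :: subR :: fun]]
step 5: [C=2 | E=∅ | S=∅ | K=[subL(3) :: subR :: fun]]
step 6: [C=(let w = -4 in 5) | E=∅ | S=∅ | K=[subL(1) :: fun]]
step 7: [C=-4 | E=∅ | S=∅ | K=[let w :: subL(1) :: fun]]
step 8: [C=5 | E={w↦0} | S={0↦-4} | K=[subL(1) :: fun]]
step 9: [C=((λv. ((λy. ((λw. w) y)) 3)) 0) | E={u↦1} | S={0↦-4, 1↦-4} | K=∅]
step 10: [C=(λv. ((λy. ((λw. w) y)) 3)) | E={u↦1} | S={0↦-4, 1↦-4} | K=[arg]]
step 11: [C=0 | E={u↦1} | S={0↦-4, 1↦-4} | K=[fun]]
step 12: [C=((λy. ((λw. w) y)) 3) | E={v↦2, u↦1} | S={0↦-4, 1↦-4, 2↦0} | K=∅]
step 13: [C=(λy. ((λw. w) y)) | E={v↦2, u↦1} | S={0↦-4, 1↦-4, 2↦0} | K=[arg]]
step 14: [C=3 | E={v↦2, u↦1} | S={0↦-4, 1↦-4, 2↦0} | K=[fun]]
step 15: [C=((λw. w) y) | E={y↦3, v↦2, u↦1} | S={0↦-4, 1↦-4, 2↦0, 3↦3} | K=∅]
step 16: [C=(λw. w) | E={y↦3, v↦2, u↦1} | S={0↦-4, 1↦-4, 2↦0, 3↦3} | K=[arg]]
step 17: [C=y | E={y↦3, v↦2, u↦1} | S={0↦-4, 1↦-4, 2↦0, 3↦3} | K=[fun]]
step 18: [C=w | E={w↦4, y↦3, v↦2, u↦1} | S={0↦-4, 1↦-4, 2↦0, 3↦3, 4↦3} | K=∅]
→ final value 3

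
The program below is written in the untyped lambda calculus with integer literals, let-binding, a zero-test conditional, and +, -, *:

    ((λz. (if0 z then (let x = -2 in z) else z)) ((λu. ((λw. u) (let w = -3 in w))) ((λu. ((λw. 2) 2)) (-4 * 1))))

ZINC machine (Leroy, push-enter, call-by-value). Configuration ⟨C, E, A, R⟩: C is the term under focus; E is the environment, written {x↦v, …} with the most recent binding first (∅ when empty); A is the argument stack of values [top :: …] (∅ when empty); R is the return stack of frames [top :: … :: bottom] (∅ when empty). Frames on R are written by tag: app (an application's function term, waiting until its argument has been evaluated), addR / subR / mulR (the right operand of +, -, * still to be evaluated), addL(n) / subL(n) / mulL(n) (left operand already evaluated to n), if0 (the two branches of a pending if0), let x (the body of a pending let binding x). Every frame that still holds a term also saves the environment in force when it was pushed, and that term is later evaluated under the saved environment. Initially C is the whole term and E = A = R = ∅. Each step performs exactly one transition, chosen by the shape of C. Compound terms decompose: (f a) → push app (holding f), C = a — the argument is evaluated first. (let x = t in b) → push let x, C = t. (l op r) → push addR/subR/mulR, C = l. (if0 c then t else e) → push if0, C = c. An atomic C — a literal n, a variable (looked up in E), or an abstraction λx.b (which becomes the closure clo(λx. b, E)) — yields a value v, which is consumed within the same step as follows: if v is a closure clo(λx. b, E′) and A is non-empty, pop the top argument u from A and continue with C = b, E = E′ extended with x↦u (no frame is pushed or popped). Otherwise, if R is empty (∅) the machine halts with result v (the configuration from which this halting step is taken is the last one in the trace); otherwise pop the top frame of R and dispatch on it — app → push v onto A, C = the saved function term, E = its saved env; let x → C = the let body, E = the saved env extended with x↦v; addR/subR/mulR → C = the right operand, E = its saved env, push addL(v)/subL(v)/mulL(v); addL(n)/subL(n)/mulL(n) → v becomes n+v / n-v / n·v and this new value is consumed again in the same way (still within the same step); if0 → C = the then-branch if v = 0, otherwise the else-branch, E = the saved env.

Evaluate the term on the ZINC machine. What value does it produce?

Answer: 2

Derivation:
step 0: ⟨C=((λz. (if0 z then (let x = -2 in z) else z)) ((λu. ((λw. u) (let w = -3 in w))) ((λu. ((λw. 2) 2)) (-4 * 1)))); E=∅; A=∅; R=∅⟩
step 1: ⟨C=((λu. ((λw. u) (let w = -3 in w))) ((λu. ((λw. 2) 2)) (-4 * 1))); E=∅; A=∅; R=[app]⟩
step 2: ⟨C=((λu. ((λw. 2) 2)) (-4 * 1)); E=∅; A=∅; R=[app :: app]⟩
step 3: ⟨C=(-4 * 1); E=∅; A=∅; R=[app :: app :: app]⟩
step 4: ⟨C=-4; E=∅; A=∅; R=[mulR :: app :: app :: app]⟩
step 5: ⟨C=1; E=∅; A=∅; R=[mulL(-4) :: app :: app :: app]⟩
step 6: ⟨C=(λu. ((λw. 2) 2)); E=∅; A=[-4]; R=[app :: app]⟩
step 7: ⟨C=((λw. 2) 2); E={u↦-4}; A=∅; R=[app :: app]⟩
step 8: ⟨C=2; E={u↦-4}; A=∅; R=[app :: app :: app]⟩
step 9: ⟨C=(λw. 2); E={u↦-4}; A=[2]; R=[app :: app]⟩
step 10: ⟨C=2; E={w↦2, u↦-4}; A=∅; R=[app :: app]⟩
step 11: ⟨C=(λu. ((λw. u) (let w = -3 in w))); E=∅; A=[2]; R=[app]⟩
step 12: ⟨C=((λw. u) (let w = -3 in w)); E={u↦2}; A=∅; R=[app]⟩
step 13: ⟨C=(let w = -3 in w); E={u↦2}; A=∅; R=[app :: app]⟩
step 14: ⟨C=-3; E={u↦2}; A=∅; R=[let w :: app :: app]⟩
step 15: ⟨C=w; E={w↦-3, u↦2}; A=∅; R=[app :: app]⟩
step 16: ⟨C=(λw. u); E={u↦2}; A=[-3]; R=[app]⟩
step 17: ⟨C=u; E={w↦-3, u↦2}; A=∅; R=[app]⟩
step 18: ⟨C=(λz. (if0 z then (let x = -2 in z) else z)); E=∅; A=[2]; R=∅⟩
step 19: ⟨C=(if0 z then (let x = -2 in z) else z); E={z↦2}; A=∅; R=∅⟩
step 20: ⟨C=z; E={z↦2}; A=∅; R=[if0]⟩
step 21: ⟨C=z; E={z↦2}; A=∅; R=∅⟩
→ final value 2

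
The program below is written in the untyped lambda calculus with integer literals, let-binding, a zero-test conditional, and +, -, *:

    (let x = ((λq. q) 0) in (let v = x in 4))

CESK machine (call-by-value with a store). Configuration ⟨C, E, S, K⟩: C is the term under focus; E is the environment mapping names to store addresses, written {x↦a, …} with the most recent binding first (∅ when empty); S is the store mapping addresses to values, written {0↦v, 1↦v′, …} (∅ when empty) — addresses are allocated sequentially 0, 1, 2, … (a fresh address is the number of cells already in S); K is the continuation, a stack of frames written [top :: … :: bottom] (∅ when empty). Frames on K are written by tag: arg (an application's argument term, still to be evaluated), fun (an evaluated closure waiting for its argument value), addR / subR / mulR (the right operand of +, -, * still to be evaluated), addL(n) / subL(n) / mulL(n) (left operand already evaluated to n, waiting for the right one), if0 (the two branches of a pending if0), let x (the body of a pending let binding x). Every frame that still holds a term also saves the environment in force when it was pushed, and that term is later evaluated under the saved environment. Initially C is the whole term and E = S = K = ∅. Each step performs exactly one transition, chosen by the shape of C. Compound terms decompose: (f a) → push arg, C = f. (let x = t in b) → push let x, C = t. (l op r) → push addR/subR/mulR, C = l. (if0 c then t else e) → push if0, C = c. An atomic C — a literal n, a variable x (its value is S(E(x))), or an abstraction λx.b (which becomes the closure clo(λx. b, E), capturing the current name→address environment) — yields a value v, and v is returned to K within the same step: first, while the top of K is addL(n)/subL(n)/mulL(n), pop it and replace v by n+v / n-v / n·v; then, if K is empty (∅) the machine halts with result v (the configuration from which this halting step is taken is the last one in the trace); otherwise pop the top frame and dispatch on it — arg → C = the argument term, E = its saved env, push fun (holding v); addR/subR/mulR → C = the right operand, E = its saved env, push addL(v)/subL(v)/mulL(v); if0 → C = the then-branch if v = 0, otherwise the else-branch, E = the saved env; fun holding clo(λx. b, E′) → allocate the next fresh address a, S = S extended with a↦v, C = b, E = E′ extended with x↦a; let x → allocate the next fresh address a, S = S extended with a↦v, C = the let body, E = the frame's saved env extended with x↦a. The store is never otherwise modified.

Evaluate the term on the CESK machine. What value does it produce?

step 0: <C=(let x = ((λq. q) 0) in (let v = x in 4)), E=∅, S=∅, K=∅>
step 1: <C=((λq. q) 0), E=∅, S=∅, K=[let x]>
step 2: <C=(λq. q), E=∅, S=∅, K=[arg :: let x]>
step 3: <C=0, E=∅, S=∅, K=[fun :: let x]>
step 4: <C=q, E={q↦0}, S={0↦0}, K=[let x]>
step 5: <C=(let v = x in 4), E={x↦1}, S={0↦0, 1↦0}, K=∅>
step 6: <C=x, E={x↦1}, S={0↦0, 1↦0}, K=[let v]>
step 7: <C=4, E={v↦2, x↦1}, S={0↦0, 1↦0, 2↦0}, K=∅>
→ final value 4

Answer: 4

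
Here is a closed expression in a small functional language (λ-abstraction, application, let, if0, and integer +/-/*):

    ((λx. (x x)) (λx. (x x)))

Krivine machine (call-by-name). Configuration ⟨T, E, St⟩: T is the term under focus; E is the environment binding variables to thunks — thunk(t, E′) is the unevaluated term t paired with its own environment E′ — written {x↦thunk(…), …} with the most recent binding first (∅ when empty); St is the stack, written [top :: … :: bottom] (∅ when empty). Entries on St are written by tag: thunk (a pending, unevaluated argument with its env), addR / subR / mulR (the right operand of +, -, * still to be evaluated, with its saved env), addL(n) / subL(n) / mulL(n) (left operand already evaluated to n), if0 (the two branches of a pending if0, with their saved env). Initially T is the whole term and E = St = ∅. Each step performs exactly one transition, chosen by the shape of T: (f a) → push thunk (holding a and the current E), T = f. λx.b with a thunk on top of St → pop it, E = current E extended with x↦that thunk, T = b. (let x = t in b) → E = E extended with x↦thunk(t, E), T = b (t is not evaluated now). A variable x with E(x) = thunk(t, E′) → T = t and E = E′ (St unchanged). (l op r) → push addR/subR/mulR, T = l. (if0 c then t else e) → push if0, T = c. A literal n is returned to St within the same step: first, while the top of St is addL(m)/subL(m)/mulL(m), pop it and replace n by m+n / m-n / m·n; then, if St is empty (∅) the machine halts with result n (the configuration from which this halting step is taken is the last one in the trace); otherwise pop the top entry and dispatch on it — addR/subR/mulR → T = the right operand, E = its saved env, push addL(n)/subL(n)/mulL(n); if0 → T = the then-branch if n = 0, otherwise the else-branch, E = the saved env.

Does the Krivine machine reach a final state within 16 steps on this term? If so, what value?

0. [T=((λx. (x x)) (λx. (x x))) | E=∅ | St=∅]
1. [T=(λx. (x x)) | E=∅ | St=[thunk]]
2. [T=(x x) | E={x↦thunk((λx. (x x)), ∅)} | St=∅]
3. [T=x | E={x↦thunk((λx. (x x)), ∅)} | St=[thunk]]
4. [T=(λx. (x x)) | E=∅ | St=[thunk]]
5. [T=(x x) | E={x↦thunk(x, {x↦thunk((λx. (x x)), ∅)})} | St=∅]
6. [T=x | E={x↦thunk(x, {x↦thunk((λx. (x x)), ∅)})} | St=[thunk]]
7. [T=x | E={x↦thunk((λx. (x x)), ∅)} | St=[thunk]]
8. [T=(λx. (x x)) | E=∅ | St=[thunk]]
9. [T=(x x) | E={x↦thunk(x, {x↦thunk(x, {x↦thunk((λx. (x x)), ∅)})})} | St=∅]
10. [T=x | E={x↦thunk(x, {x↦thunk(x, {x↦thunk((λx. (x x)), ∅)})})} | St=[thunk]]
11. [T=x | E={x↦thunk(x, {x↦thunk((λx. (x x)), ∅)})} | St=[thunk]]
12. [T=x | E={x↦thunk((λx. (x x)), ∅)} | St=[thunk]]
13. [T=(λx. (x x)) | E=∅ | St=[thunk]]
14. [T=(x x) | E={x↦thunk(x, {x↦thunk(x, {x↦thunk(x, {x↦thunk((λx. (x x)), ∅)})})})} | St=∅]
15. [T=x | E={x↦thunk(x, {x↦thunk(x, {x↦thunk(x, {x↦thunk((λx. (x x)), ∅)})})})} | St=[thunk]]
16. [T=x | E={x↦thunk(x, {x↦thunk(x, {x↦thunk((λx. (x x)), ∅)})})} | St=[thunk]]
→ 16 transitions taken and the configuration is still not final: no result within 16 steps

Answer: DIVERGES (no final state within 16 steps)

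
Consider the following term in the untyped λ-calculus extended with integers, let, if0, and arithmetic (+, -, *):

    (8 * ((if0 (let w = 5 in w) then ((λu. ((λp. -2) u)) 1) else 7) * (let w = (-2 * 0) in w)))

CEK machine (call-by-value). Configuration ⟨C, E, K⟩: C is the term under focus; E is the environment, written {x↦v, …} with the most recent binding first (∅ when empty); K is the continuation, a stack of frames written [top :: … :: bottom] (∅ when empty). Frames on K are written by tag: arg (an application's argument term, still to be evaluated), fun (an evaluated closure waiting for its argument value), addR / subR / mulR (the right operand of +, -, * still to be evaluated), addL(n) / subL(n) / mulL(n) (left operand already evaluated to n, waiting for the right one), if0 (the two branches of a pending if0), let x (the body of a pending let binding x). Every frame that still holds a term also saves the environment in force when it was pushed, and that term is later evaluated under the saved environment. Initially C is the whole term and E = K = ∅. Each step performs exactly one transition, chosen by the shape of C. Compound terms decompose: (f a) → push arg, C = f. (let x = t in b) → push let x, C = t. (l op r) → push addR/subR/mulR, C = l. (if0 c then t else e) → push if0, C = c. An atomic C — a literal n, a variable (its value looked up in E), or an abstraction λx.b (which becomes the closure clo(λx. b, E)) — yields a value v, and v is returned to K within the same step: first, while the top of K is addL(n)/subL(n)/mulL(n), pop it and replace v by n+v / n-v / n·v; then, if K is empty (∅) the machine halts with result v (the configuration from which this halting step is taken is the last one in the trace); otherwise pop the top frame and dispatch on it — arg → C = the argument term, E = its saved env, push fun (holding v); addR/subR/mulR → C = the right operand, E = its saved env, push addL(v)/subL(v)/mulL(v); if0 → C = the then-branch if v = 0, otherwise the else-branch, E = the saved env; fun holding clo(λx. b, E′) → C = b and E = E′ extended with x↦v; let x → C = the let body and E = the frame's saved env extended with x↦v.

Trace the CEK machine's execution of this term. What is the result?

Answer: 0

Machine steps:
t=0: [C=(8 * ((if0 (let w = 5 in w) then ((λu. ((λp. -2) u)) 1) else 7) * (let w = (-2 * 0) in w))) | E=∅ | K=∅]
t=1: [C=8 | E=∅ | K=[mulR]]
t=2: [C=((if0 (let w = 5 in w) then ((λu. ((λp. -2) u)) 1) else 7) * (let w = (-2 * 0) in w)) | E=∅ | K=[mulL(8)]]
t=3: [C=(if0 (let w = 5 in w) then ((λu. ((λp. -2) u)) 1) else 7) | E=∅ | K=[mulR :: mulL(8)]]
t=4: [C=(let w = 5 in w) | E=∅ | K=[if0 :: mulR :: mulL(8)]]
t=5: [C=5 | E=∅ | K=[let w :: if0 :: mulR :: mulL(8)]]
t=6: [C=w | E={w↦5} | K=[if0 :: mulR :: mulL(8)]]
t=7: [C=7 | E=∅ | K=[mulR :: mulL(8)]]
t=8: [C=(let w = (-2 * 0) in w) | E=∅ | K=[mulL(7) :: mulL(8)]]
t=9: [C=(-2 * 0) | E=∅ | K=[let w :: mulL(7) :: mulL(8)]]
t=10: [C=-2 | E=∅ | K=[mulR :: let w :: mulL(7) :: mulL(8)]]
t=11: [C=0 | E=∅ | K=[mulL(-2) :: let w :: mulL(7) :: mulL(8)]]
t=12: [C=w | E={w↦0} | K=[mulL(7) :: mulL(8)]]
→ final value 0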